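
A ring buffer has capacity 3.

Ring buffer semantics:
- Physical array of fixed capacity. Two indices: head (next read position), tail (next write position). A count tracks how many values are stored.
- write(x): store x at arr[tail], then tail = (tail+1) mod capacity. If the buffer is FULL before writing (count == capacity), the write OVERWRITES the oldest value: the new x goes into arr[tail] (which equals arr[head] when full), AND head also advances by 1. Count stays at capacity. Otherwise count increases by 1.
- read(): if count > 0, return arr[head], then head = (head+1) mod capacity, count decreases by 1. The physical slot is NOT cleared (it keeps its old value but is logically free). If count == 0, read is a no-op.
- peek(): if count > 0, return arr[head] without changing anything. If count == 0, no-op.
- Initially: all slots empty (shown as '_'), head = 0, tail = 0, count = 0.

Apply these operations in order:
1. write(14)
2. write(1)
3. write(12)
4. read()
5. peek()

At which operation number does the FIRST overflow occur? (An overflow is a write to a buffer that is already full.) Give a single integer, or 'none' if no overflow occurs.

After op 1 (write(14)): arr=[14 _ _] head=0 tail=1 count=1
After op 2 (write(1)): arr=[14 1 _] head=0 tail=2 count=2
After op 3 (write(12)): arr=[14 1 12] head=0 tail=0 count=3
After op 4 (read()): arr=[14 1 12] head=1 tail=0 count=2
After op 5 (peek()): arr=[14 1 12] head=1 tail=0 count=2

Answer: none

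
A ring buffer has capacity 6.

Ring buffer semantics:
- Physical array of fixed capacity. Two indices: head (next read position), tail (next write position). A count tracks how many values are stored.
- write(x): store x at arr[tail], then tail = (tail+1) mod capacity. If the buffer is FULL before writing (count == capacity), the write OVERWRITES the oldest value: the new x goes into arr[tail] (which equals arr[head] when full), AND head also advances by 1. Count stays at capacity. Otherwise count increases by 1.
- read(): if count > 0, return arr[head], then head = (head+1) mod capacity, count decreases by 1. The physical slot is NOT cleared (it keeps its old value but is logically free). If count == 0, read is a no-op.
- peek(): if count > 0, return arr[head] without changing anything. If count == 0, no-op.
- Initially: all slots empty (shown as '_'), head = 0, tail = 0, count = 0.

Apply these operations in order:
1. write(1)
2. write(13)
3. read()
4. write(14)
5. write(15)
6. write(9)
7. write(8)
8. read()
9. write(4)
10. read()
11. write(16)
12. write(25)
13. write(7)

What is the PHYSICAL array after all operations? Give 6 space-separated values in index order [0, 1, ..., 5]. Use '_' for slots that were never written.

After op 1 (write(1)): arr=[1 _ _ _ _ _] head=0 tail=1 count=1
After op 2 (write(13)): arr=[1 13 _ _ _ _] head=0 tail=2 count=2
After op 3 (read()): arr=[1 13 _ _ _ _] head=1 tail=2 count=1
After op 4 (write(14)): arr=[1 13 14 _ _ _] head=1 tail=3 count=2
After op 5 (write(15)): arr=[1 13 14 15 _ _] head=1 tail=4 count=3
After op 6 (write(9)): arr=[1 13 14 15 9 _] head=1 tail=5 count=4
After op 7 (write(8)): arr=[1 13 14 15 9 8] head=1 tail=0 count=5
After op 8 (read()): arr=[1 13 14 15 9 8] head=2 tail=0 count=4
After op 9 (write(4)): arr=[4 13 14 15 9 8] head=2 tail=1 count=5
After op 10 (read()): arr=[4 13 14 15 9 8] head=3 tail=1 count=4
After op 11 (write(16)): arr=[4 16 14 15 9 8] head=3 tail=2 count=5
After op 12 (write(25)): arr=[4 16 25 15 9 8] head=3 tail=3 count=6
After op 13 (write(7)): arr=[4 16 25 7 9 8] head=4 tail=4 count=6

Answer: 4 16 25 7 9 8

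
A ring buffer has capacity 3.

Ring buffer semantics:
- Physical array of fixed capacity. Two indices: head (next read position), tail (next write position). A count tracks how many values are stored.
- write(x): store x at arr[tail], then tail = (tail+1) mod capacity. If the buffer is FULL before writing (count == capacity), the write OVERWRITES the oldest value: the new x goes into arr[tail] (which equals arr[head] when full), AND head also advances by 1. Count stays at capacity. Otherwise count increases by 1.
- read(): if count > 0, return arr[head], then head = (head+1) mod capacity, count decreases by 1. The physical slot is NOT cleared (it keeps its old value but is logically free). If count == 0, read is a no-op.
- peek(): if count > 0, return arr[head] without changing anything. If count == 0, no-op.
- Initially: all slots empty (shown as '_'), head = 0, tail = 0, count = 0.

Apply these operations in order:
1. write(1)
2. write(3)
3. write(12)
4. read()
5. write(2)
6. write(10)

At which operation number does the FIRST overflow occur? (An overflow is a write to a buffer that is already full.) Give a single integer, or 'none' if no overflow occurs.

Answer: 6

Derivation:
After op 1 (write(1)): arr=[1 _ _] head=0 tail=1 count=1
After op 2 (write(3)): arr=[1 3 _] head=0 tail=2 count=2
After op 3 (write(12)): arr=[1 3 12] head=0 tail=0 count=3
After op 4 (read()): arr=[1 3 12] head=1 tail=0 count=2
After op 5 (write(2)): arr=[2 3 12] head=1 tail=1 count=3
After op 6 (write(10)): arr=[2 10 12] head=2 tail=2 count=3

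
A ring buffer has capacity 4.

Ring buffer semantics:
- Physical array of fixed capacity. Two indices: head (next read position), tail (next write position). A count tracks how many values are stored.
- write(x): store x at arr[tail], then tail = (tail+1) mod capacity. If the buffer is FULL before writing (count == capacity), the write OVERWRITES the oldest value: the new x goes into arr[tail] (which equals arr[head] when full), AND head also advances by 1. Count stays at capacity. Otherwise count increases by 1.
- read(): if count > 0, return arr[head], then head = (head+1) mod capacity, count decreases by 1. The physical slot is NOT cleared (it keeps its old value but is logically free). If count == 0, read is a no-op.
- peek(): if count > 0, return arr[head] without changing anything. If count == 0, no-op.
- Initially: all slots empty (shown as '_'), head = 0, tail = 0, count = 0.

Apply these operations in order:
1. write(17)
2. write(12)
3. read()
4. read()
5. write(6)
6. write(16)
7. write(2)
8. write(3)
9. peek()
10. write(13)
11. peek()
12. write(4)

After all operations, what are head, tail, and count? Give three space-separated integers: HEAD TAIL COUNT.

Answer: 0 0 4

Derivation:
After op 1 (write(17)): arr=[17 _ _ _] head=0 tail=1 count=1
After op 2 (write(12)): arr=[17 12 _ _] head=0 tail=2 count=2
After op 3 (read()): arr=[17 12 _ _] head=1 tail=2 count=1
After op 4 (read()): arr=[17 12 _ _] head=2 tail=2 count=0
After op 5 (write(6)): arr=[17 12 6 _] head=2 tail=3 count=1
After op 6 (write(16)): arr=[17 12 6 16] head=2 tail=0 count=2
After op 7 (write(2)): arr=[2 12 6 16] head=2 tail=1 count=3
After op 8 (write(3)): arr=[2 3 6 16] head=2 tail=2 count=4
After op 9 (peek()): arr=[2 3 6 16] head=2 tail=2 count=4
After op 10 (write(13)): arr=[2 3 13 16] head=3 tail=3 count=4
After op 11 (peek()): arr=[2 3 13 16] head=3 tail=3 count=4
After op 12 (write(4)): arr=[2 3 13 4] head=0 tail=0 count=4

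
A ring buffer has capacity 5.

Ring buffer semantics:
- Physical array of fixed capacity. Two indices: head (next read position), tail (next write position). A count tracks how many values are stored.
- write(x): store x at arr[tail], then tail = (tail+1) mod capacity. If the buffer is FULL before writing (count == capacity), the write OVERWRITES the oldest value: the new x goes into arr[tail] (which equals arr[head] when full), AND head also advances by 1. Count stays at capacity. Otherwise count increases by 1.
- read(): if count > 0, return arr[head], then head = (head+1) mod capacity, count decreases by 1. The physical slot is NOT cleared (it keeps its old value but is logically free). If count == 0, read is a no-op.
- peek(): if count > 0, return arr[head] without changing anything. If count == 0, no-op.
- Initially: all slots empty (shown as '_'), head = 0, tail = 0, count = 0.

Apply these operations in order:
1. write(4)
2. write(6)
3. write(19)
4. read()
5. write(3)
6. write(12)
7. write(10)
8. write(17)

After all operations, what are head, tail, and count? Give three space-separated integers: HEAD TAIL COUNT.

After op 1 (write(4)): arr=[4 _ _ _ _] head=0 tail=1 count=1
After op 2 (write(6)): arr=[4 6 _ _ _] head=0 tail=2 count=2
After op 3 (write(19)): arr=[4 6 19 _ _] head=0 tail=3 count=3
After op 4 (read()): arr=[4 6 19 _ _] head=1 tail=3 count=2
After op 5 (write(3)): arr=[4 6 19 3 _] head=1 tail=4 count=3
After op 6 (write(12)): arr=[4 6 19 3 12] head=1 tail=0 count=4
After op 7 (write(10)): arr=[10 6 19 3 12] head=1 tail=1 count=5
After op 8 (write(17)): arr=[10 17 19 3 12] head=2 tail=2 count=5

Answer: 2 2 5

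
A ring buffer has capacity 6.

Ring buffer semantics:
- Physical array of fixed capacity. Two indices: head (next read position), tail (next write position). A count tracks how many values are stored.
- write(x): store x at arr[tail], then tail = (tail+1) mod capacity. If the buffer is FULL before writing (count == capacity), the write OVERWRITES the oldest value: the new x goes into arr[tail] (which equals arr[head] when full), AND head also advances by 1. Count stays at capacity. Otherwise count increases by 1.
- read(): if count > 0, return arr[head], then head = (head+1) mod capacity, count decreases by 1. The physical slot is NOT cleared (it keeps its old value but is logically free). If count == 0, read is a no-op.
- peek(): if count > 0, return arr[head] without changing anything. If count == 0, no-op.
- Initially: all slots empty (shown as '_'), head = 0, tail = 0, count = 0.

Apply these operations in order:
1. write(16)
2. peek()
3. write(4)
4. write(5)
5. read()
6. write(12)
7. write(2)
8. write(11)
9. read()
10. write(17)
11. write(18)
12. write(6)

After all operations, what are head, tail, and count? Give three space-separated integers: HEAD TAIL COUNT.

After op 1 (write(16)): arr=[16 _ _ _ _ _] head=0 tail=1 count=1
After op 2 (peek()): arr=[16 _ _ _ _ _] head=0 tail=1 count=1
After op 3 (write(4)): arr=[16 4 _ _ _ _] head=0 tail=2 count=2
After op 4 (write(5)): arr=[16 4 5 _ _ _] head=0 tail=3 count=3
After op 5 (read()): arr=[16 4 5 _ _ _] head=1 tail=3 count=2
After op 6 (write(12)): arr=[16 4 5 12 _ _] head=1 tail=4 count=3
After op 7 (write(2)): arr=[16 4 5 12 2 _] head=1 tail=5 count=4
After op 8 (write(11)): arr=[16 4 5 12 2 11] head=1 tail=0 count=5
After op 9 (read()): arr=[16 4 5 12 2 11] head=2 tail=0 count=4
After op 10 (write(17)): arr=[17 4 5 12 2 11] head=2 tail=1 count=5
After op 11 (write(18)): arr=[17 18 5 12 2 11] head=2 tail=2 count=6
After op 12 (write(6)): arr=[17 18 6 12 2 11] head=3 tail=3 count=6

Answer: 3 3 6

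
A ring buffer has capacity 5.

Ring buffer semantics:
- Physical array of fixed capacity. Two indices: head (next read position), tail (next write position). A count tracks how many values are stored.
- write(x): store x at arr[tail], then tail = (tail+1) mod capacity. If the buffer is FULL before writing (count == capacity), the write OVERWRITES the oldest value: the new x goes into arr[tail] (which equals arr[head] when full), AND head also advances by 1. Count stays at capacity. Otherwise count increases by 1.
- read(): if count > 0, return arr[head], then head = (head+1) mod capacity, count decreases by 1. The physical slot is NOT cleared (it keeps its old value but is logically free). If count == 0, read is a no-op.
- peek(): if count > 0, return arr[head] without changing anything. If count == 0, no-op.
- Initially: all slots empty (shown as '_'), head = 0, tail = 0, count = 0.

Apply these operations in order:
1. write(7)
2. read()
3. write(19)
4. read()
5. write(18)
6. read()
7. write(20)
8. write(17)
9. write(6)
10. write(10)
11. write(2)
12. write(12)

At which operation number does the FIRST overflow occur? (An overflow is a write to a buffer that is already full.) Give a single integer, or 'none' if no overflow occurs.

After op 1 (write(7)): arr=[7 _ _ _ _] head=0 tail=1 count=1
After op 2 (read()): arr=[7 _ _ _ _] head=1 tail=1 count=0
After op 3 (write(19)): arr=[7 19 _ _ _] head=1 tail=2 count=1
After op 4 (read()): arr=[7 19 _ _ _] head=2 tail=2 count=0
After op 5 (write(18)): arr=[7 19 18 _ _] head=2 tail=3 count=1
After op 6 (read()): arr=[7 19 18 _ _] head=3 tail=3 count=0
After op 7 (write(20)): arr=[7 19 18 20 _] head=3 tail=4 count=1
After op 8 (write(17)): arr=[7 19 18 20 17] head=3 tail=0 count=2
After op 9 (write(6)): arr=[6 19 18 20 17] head=3 tail=1 count=3
After op 10 (write(10)): arr=[6 10 18 20 17] head=3 tail=2 count=4
After op 11 (write(2)): arr=[6 10 2 20 17] head=3 tail=3 count=5
After op 12 (write(12)): arr=[6 10 2 12 17] head=4 tail=4 count=5

Answer: 12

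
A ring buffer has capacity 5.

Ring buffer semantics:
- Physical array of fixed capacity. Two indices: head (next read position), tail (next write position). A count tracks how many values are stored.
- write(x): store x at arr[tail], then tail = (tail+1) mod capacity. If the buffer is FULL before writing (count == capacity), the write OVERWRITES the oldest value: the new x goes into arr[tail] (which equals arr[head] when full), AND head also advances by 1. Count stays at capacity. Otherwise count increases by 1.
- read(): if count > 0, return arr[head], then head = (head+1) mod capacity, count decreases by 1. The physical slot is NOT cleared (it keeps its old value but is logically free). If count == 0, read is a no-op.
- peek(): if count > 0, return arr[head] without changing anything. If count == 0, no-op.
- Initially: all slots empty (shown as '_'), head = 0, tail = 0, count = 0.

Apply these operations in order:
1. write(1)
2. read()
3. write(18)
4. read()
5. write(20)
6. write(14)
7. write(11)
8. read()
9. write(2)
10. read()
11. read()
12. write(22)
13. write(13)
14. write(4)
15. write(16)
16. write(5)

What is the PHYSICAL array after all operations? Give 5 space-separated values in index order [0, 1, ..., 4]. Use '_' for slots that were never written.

Answer: 5 22 13 4 16

Derivation:
After op 1 (write(1)): arr=[1 _ _ _ _] head=0 tail=1 count=1
After op 2 (read()): arr=[1 _ _ _ _] head=1 tail=1 count=0
After op 3 (write(18)): arr=[1 18 _ _ _] head=1 tail=2 count=1
After op 4 (read()): arr=[1 18 _ _ _] head=2 tail=2 count=0
After op 5 (write(20)): arr=[1 18 20 _ _] head=2 tail=3 count=1
After op 6 (write(14)): arr=[1 18 20 14 _] head=2 tail=4 count=2
After op 7 (write(11)): arr=[1 18 20 14 11] head=2 tail=0 count=3
After op 8 (read()): arr=[1 18 20 14 11] head=3 tail=0 count=2
After op 9 (write(2)): arr=[2 18 20 14 11] head=3 tail=1 count=3
After op 10 (read()): arr=[2 18 20 14 11] head=4 tail=1 count=2
After op 11 (read()): arr=[2 18 20 14 11] head=0 tail=1 count=1
After op 12 (write(22)): arr=[2 22 20 14 11] head=0 tail=2 count=2
After op 13 (write(13)): arr=[2 22 13 14 11] head=0 tail=3 count=3
After op 14 (write(4)): arr=[2 22 13 4 11] head=0 tail=4 count=4
After op 15 (write(16)): arr=[2 22 13 4 16] head=0 tail=0 count=5
After op 16 (write(5)): arr=[5 22 13 4 16] head=1 tail=1 count=5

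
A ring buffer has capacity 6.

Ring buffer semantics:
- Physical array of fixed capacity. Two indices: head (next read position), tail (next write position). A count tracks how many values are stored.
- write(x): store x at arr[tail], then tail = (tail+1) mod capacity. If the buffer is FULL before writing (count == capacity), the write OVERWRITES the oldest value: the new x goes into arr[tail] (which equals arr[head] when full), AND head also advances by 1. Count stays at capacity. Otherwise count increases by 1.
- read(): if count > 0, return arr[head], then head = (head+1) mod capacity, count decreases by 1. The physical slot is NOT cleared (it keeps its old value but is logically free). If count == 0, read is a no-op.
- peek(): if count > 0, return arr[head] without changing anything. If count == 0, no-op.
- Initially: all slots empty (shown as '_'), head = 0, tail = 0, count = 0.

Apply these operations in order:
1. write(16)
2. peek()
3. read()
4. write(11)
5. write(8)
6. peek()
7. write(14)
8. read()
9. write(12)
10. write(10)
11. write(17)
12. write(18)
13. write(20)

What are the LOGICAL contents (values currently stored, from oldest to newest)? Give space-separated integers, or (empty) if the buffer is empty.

After op 1 (write(16)): arr=[16 _ _ _ _ _] head=0 tail=1 count=1
After op 2 (peek()): arr=[16 _ _ _ _ _] head=0 tail=1 count=1
After op 3 (read()): arr=[16 _ _ _ _ _] head=1 tail=1 count=0
After op 4 (write(11)): arr=[16 11 _ _ _ _] head=1 tail=2 count=1
After op 5 (write(8)): arr=[16 11 8 _ _ _] head=1 tail=3 count=2
After op 6 (peek()): arr=[16 11 8 _ _ _] head=1 tail=3 count=2
After op 7 (write(14)): arr=[16 11 8 14 _ _] head=1 tail=4 count=3
After op 8 (read()): arr=[16 11 8 14 _ _] head=2 tail=4 count=2
After op 9 (write(12)): arr=[16 11 8 14 12 _] head=2 tail=5 count=3
After op 10 (write(10)): arr=[16 11 8 14 12 10] head=2 tail=0 count=4
After op 11 (write(17)): arr=[17 11 8 14 12 10] head=2 tail=1 count=5
After op 12 (write(18)): arr=[17 18 8 14 12 10] head=2 tail=2 count=6
After op 13 (write(20)): arr=[17 18 20 14 12 10] head=3 tail=3 count=6

Answer: 14 12 10 17 18 20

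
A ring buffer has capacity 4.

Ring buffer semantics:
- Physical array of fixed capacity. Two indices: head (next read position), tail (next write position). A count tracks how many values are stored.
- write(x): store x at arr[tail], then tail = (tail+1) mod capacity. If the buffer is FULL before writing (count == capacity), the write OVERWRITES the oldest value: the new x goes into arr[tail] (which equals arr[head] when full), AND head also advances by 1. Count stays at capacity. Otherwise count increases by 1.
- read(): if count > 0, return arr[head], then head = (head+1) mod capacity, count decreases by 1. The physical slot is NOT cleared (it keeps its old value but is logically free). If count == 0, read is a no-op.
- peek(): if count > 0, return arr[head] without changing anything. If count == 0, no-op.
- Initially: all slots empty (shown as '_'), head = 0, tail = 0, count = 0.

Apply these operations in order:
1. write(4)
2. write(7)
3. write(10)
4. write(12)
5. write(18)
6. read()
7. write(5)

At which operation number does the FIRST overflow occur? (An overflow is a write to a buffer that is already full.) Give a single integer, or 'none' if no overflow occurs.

After op 1 (write(4)): arr=[4 _ _ _] head=0 tail=1 count=1
After op 2 (write(7)): arr=[4 7 _ _] head=0 tail=2 count=2
After op 3 (write(10)): arr=[4 7 10 _] head=0 tail=3 count=3
After op 4 (write(12)): arr=[4 7 10 12] head=0 tail=0 count=4
After op 5 (write(18)): arr=[18 7 10 12] head=1 tail=1 count=4
After op 6 (read()): arr=[18 7 10 12] head=2 tail=1 count=3
After op 7 (write(5)): arr=[18 5 10 12] head=2 tail=2 count=4

Answer: 5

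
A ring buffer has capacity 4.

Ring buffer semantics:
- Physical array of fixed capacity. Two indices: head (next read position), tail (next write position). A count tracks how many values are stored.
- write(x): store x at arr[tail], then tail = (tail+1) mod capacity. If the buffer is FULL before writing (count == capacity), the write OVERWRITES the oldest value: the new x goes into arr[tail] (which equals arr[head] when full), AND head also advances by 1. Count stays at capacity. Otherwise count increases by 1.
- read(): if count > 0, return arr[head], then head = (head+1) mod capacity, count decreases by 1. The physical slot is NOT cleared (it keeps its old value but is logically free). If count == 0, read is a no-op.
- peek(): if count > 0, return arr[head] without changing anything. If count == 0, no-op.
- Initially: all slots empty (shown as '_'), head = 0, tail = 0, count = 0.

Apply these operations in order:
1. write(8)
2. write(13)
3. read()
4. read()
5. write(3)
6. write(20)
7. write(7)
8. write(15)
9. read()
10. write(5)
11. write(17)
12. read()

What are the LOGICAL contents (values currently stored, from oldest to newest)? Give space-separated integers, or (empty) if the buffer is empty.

Answer: 15 5 17

Derivation:
After op 1 (write(8)): arr=[8 _ _ _] head=0 tail=1 count=1
After op 2 (write(13)): arr=[8 13 _ _] head=0 tail=2 count=2
After op 3 (read()): arr=[8 13 _ _] head=1 tail=2 count=1
After op 4 (read()): arr=[8 13 _ _] head=2 tail=2 count=0
After op 5 (write(3)): arr=[8 13 3 _] head=2 tail=3 count=1
After op 6 (write(20)): arr=[8 13 3 20] head=2 tail=0 count=2
After op 7 (write(7)): arr=[7 13 3 20] head=2 tail=1 count=3
After op 8 (write(15)): arr=[7 15 3 20] head=2 tail=2 count=4
After op 9 (read()): arr=[7 15 3 20] head=3 tail=2 count=3
After op 10 (write(5)): arr=[7 15 5 20] head=3 tail=3 count=4
After op 11 (write(17)): arr=[7 15 5 17] head=0 tail=0 count=4
After op 12 (read()): arr=[7 15 5 17] head=1 tail=0 count=3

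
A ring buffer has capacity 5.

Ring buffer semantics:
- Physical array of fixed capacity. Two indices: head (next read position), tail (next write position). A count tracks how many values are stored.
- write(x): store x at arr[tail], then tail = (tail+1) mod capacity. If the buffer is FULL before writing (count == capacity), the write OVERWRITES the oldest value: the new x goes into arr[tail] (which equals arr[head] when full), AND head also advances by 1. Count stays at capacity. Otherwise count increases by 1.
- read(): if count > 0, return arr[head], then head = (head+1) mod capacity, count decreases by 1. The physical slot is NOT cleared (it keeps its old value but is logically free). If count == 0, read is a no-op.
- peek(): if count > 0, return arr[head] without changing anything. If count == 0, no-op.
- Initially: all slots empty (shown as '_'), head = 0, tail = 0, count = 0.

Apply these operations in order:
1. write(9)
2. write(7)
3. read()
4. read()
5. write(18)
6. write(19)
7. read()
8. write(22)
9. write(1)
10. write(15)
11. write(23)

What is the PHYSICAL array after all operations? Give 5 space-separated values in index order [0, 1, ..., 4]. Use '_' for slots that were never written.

Answer: 1 15 23 19 22

Derivation:
After op 1 (write(9)): arr=[9 _ _ _ _] head=0 tail=1 count=1
After op 2 (write(7)): arr=[9 7 _ _ _] head=0 tail=2 count=2
After op 3 (read()): arr=[9 7 _ _ _] head=1 tail=2 count=1
After op 4 (read()): arr=[9 7 _ _ _] head=2 tail=2 count=0
After op 5 (write(18)): arr=[9 7 18 _ _] head=2 tail=3 count=1
After op 6 (write(19)): arr=[9 7 18 19 _] head=2 tail=4 count=2
After op 7 (read()): arr=[9 7 18 19 _] head=3 tail=4 count=1
After op 8 (write(22)): arr=[9 7 18 19 22] head=3 tail=0 count=2
After op 9 (write(1)): arr=[1 7 18 19 22] head=3 tail=1 count=3
After op 10 (write(15)): arr=[1 15 18 19 22] head=3 tail=2 count=4
After op 11 (write(23)): arr=[1 15 23 19 22] head=3 tail=3 count=5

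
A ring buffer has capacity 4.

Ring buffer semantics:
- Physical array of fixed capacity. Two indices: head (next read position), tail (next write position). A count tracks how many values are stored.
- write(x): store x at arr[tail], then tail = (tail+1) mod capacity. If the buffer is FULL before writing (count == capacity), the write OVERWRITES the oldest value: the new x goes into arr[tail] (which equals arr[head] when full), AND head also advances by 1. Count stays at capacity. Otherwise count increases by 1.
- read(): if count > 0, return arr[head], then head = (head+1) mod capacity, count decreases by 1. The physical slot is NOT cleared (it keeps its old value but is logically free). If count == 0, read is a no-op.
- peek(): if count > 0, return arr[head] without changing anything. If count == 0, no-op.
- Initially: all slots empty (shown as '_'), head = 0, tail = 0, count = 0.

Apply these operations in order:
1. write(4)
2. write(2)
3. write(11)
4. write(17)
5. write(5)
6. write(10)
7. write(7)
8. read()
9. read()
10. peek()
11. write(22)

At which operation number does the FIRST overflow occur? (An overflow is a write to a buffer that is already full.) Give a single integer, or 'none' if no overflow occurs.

After op 1 (write(4)): arr=[4 _ _ _] head=0 tail=1 count=1
After op 2 (write(2)): arr=[4 2 _ _] head=0 tail=2 count=2
After op 3 (write(11)): arr=[4 2 11 _] head=0 tail=3 count=3
After op 4 (write(17)): arr=[4 2 11 17] head=0 tail=0 count=4
After op 5 (write(5)): arr=[5 2 11 17] head=1 tail=1 count=4
After op 6 (write(10)): arr=[5 10 11 17] head=2 tail=2 count=4
After op 7 (write(7)): arr=[5 10 7 17] head=3 tail=3 count=4
After op 8 (read()): arr=[5 10 7 17] head=0 tail=3 count=3
After op 9 (read()): arr=[5 10 7 17] head=1 tail=3 count=2
After op 10 (peek()): arr=[5 10 7 17] head=1 tail=3 count=2
After op 11 (write(22)): arr=[5 10 7 22] head=1 tail=0 count=3

Answer: 5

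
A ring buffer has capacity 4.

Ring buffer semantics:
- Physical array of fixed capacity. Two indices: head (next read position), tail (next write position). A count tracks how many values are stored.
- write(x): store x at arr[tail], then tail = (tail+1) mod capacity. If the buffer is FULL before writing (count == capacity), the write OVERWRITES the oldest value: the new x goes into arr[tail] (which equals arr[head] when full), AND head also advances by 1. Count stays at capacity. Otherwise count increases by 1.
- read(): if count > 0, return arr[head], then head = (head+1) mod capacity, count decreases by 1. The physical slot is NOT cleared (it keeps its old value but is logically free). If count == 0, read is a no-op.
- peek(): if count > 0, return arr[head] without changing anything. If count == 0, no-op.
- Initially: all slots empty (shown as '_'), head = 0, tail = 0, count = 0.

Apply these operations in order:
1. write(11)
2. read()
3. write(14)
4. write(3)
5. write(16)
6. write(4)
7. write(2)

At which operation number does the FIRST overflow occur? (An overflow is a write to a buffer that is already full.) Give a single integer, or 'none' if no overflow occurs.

After op 1 (write(11)): arr=[11 _ _ _] head=0 tail=1 count=1
After op 2 (read()): arr=[11 _ _ _] head=1 tail=1 count=0
After op 3 (write(14)): arr=[11 14 _ _] head=1 tail=2 count=1
After op 4 (write(3)): arr=[11 14 3 _] head=1 tail=3 count=2
After op 5 (write(16)): arr=[11 14 3 16] head=1 tail=0 count=3
After op 6 (write(4)): arr=[4 14 3 16] head=1 tail=1 count=4
After op 7 (write(2)): arr=[4 2 3 16] head=2 tail=2 count=4

Answer: 7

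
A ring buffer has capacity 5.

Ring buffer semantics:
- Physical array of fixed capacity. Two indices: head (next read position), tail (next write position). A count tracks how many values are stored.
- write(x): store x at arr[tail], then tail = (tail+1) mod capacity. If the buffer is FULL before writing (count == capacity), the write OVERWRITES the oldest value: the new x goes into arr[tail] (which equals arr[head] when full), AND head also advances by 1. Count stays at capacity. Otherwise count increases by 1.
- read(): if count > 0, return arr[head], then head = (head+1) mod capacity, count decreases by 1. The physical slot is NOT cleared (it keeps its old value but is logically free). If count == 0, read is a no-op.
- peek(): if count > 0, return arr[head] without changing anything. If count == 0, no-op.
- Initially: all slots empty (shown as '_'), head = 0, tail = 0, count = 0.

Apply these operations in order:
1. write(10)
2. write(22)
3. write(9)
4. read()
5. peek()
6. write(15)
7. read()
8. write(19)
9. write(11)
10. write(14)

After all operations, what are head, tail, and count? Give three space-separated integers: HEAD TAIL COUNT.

Answer: 2 2 5

Derivation:
After op 1 (write(10)): arr=[10 _ _ _ _] head=0 tail=1 count=1
After op 2 (write(22)): arr=[10 22 _ _ _] head=0 tail=2 count=2
After op 3 (write(9)): arr=[10 22 9 _ _] head=0 tail=3 count=3
After op 4 (read()): arr=[10 22 9 _ _] head=1 tail=3 count=2
After op 5 (peek()): arr=[10 22 9 _ _] head=1 tail=3 count=2
After op 6 (write(15)): arr=[10 22 9 15 _] head=1 tail=4 count=3
After op 7 (read()): arr=[10 22 9 15 _] head=2 tail=4 count=2
After op 8 (write(19)): arr=[10 22 9 15 19] head=2 tail=0 count=3
After op 9 (write(11)): arr=[11 22 9 15 19] head=2 tail=1 count=4
After op 10 (write(14)): arr=[11 14 9 15 19] head=2 tail=2 count=5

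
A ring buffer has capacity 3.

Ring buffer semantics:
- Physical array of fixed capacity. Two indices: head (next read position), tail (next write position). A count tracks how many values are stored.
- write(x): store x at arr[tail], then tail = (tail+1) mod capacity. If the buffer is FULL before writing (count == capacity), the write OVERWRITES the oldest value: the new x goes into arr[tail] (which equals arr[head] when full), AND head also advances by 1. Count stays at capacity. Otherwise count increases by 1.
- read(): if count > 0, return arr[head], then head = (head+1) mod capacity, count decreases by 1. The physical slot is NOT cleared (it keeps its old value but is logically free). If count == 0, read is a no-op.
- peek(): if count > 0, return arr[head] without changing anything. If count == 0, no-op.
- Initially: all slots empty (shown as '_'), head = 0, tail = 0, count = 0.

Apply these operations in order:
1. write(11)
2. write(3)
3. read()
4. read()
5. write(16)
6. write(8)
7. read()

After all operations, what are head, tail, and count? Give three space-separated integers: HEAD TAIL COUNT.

After op 1 (write(11)): arr=[11 _ _] head=0 tail=1 count=1
After op 2 (write(3)): arr=[11 3 _] head=0 tail=2 count=2
After op 3 (read()): arr=[11 3 _] head=1 tail=2 count=1
After op 4 (read()): arr=[11 3 _] head=2 tail=2 count=0
After op 5 (write(16)): arr=[11 3 16] head=2 tail=0 count=1
After op 6 (write(8)): arr=[8 3 16] head=2 tail=1 count=2
After op 7 (read()): arr=[8 3 16] head=0 tail=1 count=1

Answer: 0 1 1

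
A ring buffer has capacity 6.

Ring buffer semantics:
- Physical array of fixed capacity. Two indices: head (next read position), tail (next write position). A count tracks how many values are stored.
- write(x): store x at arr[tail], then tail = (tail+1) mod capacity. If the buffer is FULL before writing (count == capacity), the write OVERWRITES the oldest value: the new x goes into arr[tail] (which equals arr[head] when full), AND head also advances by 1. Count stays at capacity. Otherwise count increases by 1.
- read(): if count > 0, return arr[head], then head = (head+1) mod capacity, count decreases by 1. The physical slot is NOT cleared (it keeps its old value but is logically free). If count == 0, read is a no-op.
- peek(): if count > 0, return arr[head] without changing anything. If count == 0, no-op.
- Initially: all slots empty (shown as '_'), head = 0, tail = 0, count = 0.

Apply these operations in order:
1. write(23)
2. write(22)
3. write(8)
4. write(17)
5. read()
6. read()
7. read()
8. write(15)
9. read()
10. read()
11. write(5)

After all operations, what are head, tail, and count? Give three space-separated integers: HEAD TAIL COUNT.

After op 1 (write(23)): arr=[23 _ _ _ _ _] head=0 tail=1 count=1
After op 2 (write(22)): arr=[23 22 _ _ _ _] head=0 tail=2 count=2
After op 3 (write(8)): arr=[23 22 8 _ _ _] head=0 tail=3 count=3
After op 4 (write(17)): arr=[23 22 8 17 _ _] head=0 tail=4 count=4
After op 5 (read()): arr=[23 22 8 17 _ _] head=1 tail=4 count=3
After op 6 (read()): arr=[23 22 8 17 _ _] head=2 tail=4 count=2
After op 7 (read()): arr=[23 22 8 17 _ _] head=3 tail=4 count=1
After op 8 (write(15)): arr=[23 22 8 17 15 _] head=3 tail=5 count=2
After op 9 (read()): arr=[23 22 8 17 15 _] head=4 tail=5 count=1
After op 10 (read()): arr=[23 22 8 17 15 _] head=5 tail=5 count=0
After op 11 (write(5)): arr=[23 22 8 17 15 5] head=5 tail=0 count=1

Answer: 5 0 1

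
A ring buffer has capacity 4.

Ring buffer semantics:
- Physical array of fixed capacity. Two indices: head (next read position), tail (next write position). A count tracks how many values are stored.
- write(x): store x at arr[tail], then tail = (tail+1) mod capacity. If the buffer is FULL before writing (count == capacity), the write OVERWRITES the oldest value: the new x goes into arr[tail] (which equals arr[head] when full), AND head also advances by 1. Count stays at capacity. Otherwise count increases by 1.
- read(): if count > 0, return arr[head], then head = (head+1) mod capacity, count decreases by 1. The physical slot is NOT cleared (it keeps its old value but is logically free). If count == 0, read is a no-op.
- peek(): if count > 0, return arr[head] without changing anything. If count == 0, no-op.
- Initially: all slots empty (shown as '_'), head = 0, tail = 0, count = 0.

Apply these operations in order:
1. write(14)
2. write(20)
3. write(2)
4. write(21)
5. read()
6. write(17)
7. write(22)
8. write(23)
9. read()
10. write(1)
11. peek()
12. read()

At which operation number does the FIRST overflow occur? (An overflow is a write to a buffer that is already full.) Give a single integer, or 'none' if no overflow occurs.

After op 1 (write(14)): arr=[14 _ _ _] head=0 tail=1 count=1
After op 2 (write(20)): arr=[14 20 _ _] head=0 tail=2 count=2
After op 3 (write(2)): arr=[14 20 2 _] head=0 tail=3 count=3
After op 4 (write(21)): arr=[14 20 2 21] head=0 tail=0 count=4
After op 5 (read()): arr=[14 20 2 21] head=1 tail=0 count=3
After op 6 (write(17)): arr=[17 20 2 21] head=1 tail=1 count=4
After op 7 (write(22)): arr=[17 22 2 21] head=2 tail=2 count=4
After op 8 (write(23)): arr=[17 22 23 21] head=3 tail=3 count=4
After op 9 (read()): arr=[17 22 23 21] head=0 tail=3 count=3
After op 10 (write(1)): arr=[17 22 23 1] head=0 tail=0 count=4
After op 11 (peek()): arr=[17 22 23 1] head=0 tail=0 count=4
After op 12 (read()): arr=[17 22 23 1] head=1 tail=0 count=3

Answer: 7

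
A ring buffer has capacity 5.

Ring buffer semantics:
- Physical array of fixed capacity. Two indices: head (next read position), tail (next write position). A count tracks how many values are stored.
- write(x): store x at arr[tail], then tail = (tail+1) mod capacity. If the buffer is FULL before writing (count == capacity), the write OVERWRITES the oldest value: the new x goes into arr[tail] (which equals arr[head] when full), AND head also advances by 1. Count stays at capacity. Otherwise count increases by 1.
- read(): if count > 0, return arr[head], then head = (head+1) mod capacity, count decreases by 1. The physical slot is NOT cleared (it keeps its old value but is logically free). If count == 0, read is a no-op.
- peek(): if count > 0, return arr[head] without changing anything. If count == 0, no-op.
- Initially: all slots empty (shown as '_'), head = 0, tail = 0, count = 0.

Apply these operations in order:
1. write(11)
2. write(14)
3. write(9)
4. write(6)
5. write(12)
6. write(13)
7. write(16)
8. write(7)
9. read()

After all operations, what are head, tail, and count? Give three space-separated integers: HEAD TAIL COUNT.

After op 1 (write(11)): arr=[11 _ _ _ _] head=0 tail=1 count=1
After op 2 (write(14)): arr=[11 14 _ _ _] head=0 tail=2 count=2
After op 3 (write(9)): arr=[11 14 9 _ _] head=0 tail=3 count=3
After op 4 (write(6)): arr=[11 14 9 6 _] head=0 tail=4 count=4
After op 5 (write(12)): arr=[11 14 9 6 12] head=0 tail=0 count=5
After op 6 (write(13)): arr=[13 14 9 6 12] head=1 tail=1 count=5
After op 7 (write(16)): arr=[13 16 9 6 12] head=2 tail=2 count=5
After op 8 (write(7)): arr=[13 16 7 6 12] head=3 tail=3 count=5
After op 9 (read()): arr=[13 16 7 6 12] head=4 tail=3 count=4

Answer: 4 3 4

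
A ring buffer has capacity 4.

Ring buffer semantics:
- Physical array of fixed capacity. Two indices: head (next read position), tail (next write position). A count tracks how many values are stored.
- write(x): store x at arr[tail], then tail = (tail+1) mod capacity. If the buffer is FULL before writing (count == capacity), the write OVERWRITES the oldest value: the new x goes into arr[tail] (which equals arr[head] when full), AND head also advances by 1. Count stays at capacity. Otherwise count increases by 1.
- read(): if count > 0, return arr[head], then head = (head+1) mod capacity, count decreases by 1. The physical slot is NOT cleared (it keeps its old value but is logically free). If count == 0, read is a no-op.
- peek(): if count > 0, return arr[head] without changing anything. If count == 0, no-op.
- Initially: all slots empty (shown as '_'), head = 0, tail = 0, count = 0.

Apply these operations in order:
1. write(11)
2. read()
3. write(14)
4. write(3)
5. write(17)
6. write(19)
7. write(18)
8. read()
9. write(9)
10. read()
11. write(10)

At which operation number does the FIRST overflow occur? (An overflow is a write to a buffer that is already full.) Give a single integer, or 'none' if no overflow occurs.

After op 1 (write(11)): arr=[11 _ _ _] head=0 tail=1 count=1
After op 2 (read()): arr=[11 _ _ _] head=1 tail=1 count=0
After op 3 (write(14)): arr=[11 14 _ _] head=1 tail=2 count=1
After op 4 (write(3)): arr=[11 14 3 _] head=1 tail=3 count=2
After op 5 (write(17)): arr=[11 14 3 17] head=1 tail=0 count=3
After op 6 (write(19)): arr=[19 14 3 17] head=1 tail=1 count=4
After op 7 (write(18)): arr=[19 18 3 17] head=2 tail=2 count=4
After op 8 (read()): arr=[19 18 3 17] head=3 tail=2 count=3
After op 9 (write(9)): arr=[19 18 9 17] head=3 tail=3 count=4
After op 10 (read()): arr=[19 18 9 17] head=0 tail=3 count=3
After op 11 (write(10)): arr=[19 18 9 10] head=0 tail=0 count=4

Answer: 7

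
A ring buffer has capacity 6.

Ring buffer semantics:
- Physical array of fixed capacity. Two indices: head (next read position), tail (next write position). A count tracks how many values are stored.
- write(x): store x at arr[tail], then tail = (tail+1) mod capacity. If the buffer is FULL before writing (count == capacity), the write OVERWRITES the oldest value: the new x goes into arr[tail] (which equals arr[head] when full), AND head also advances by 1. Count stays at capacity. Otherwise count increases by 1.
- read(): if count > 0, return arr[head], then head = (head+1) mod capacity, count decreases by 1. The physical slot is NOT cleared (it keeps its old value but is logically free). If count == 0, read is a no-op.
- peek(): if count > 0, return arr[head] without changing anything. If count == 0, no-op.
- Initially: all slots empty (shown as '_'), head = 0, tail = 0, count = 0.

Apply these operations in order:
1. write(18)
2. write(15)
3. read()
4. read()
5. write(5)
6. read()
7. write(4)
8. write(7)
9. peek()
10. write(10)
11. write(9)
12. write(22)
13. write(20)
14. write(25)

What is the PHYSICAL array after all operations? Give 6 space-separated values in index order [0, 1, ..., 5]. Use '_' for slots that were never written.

Answer: 9 22 20 25 7 10

Derivation:
After op 1 (write(18)): arr=[18 _ _ _ _ _] head=0 tail=1 count=1
After op 2 (write(15)): arr=[18 15 _ _ _ _] head=0 tail=2 count=2
After op 3 (read()): arr=[18 15 _ _ _ _] head=1 tail=2 count=1
After op 4 (read()): arr=[18 15 _ _ _ _] head=2 tail=2 count=0
After op 5 (write(5)): arr=[18 15 5 _ _ _] head=2 tail=3 count=1
After op 6 (read()): arr=[18 15 5 _ _ _] head=3 tail=3 count=0
After op 7 (write(4)): arr=[18 15 5 4 _ _] head=3 tail=4 count=1
After op 8 (write(7)): arr=[18 15 5 4 7 _] head=3 tail=5 count=2
After op 9 (peek()): arr=[18 15 5 4 7 _] head=3 tail=5 count=2
After op 10 (write(10)): arr=[18 15 5 4 7 10] head=3 tail=0 count=3
After op 11 (write(9)): arr=[9 15 5 4 7 10] head=3 tail=1 count=4
After op 12 (write(22)): arr=[9 22 5 4 7 10] head=3 tail=2 count=5
After op 13 (write(20)): arr=[9 22 20 4 7 10] head=3 tail=3 count=6
After op 14 (write(25)): arr=[9 22 20 25 7 10] head=4 tail=4 count=6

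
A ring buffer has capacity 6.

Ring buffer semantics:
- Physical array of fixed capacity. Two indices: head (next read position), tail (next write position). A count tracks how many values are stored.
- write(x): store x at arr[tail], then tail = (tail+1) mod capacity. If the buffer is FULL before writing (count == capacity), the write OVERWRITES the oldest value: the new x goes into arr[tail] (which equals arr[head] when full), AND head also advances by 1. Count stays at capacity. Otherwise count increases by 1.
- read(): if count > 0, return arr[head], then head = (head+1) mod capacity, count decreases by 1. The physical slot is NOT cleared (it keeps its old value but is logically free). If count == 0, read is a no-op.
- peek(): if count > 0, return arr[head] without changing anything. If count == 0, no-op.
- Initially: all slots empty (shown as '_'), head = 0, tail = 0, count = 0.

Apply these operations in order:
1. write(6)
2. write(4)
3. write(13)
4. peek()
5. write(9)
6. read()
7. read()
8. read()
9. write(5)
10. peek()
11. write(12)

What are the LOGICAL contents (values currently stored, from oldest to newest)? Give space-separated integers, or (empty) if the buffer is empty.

After op 1 (write(6)): arr=[6 _ _ _ _ _] head=0 tail=1 count=1
After op 2 (write(4)): arr=[6 4 _ _ _ _] head=0 tail=2 count=2
After op 3 (write(13)): arr=[6 4 13 _ _ _] head=0 tail=3 count=3
After op 4 (peek()): arr=[6 4 13 _ _ _] head=0 tail=3 count=3
After op 5 (write(9)): arr=[6 4 13 9 _ _] head=0 tail=4 count=4
After op 6 (read()): arr=[6 4 13 9 _ _] head=1 tail=4 count=3
After op 7 (read()): arr=[6 4 13 9 _ _] head=2 tail=4 count=2
After op 8 (read()): arr=[6 4 13 9 _ _] head=3 tail=4 count=1
After op 9 (write(5)): arr=[6 4 13 9 5 _] head=3 tail=5 count=2
After op 10 (peek()): arr=[6 4 13 9 5 _] head=3 tail=5 count=2
After op 11 (write(12)): arr=[6 4 13 9 5 12] head=3 tail=0 count=3

Answer: 9 5 12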